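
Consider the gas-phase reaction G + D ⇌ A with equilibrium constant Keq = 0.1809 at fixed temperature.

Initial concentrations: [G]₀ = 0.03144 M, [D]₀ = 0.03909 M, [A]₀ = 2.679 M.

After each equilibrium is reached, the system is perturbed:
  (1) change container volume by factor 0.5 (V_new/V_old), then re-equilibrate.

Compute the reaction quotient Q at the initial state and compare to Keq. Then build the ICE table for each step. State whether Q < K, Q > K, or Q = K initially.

Q₀ = 2180 vs Keq = 0.1809 ⇒ Q>K, reverse
Step 1:
                  G         D         A
  I         0.03144   0.03909     2.679
  C           1.959     1.959    -1.959
  E           1.991     1.998    0.7197
  solve Keq expr → x = -1.959; check Q = 0.1809
Then change container volume by factor 0.5 (V_new/V_old).
Step 2:
                  G         D         A
  I           3.982     3.997     1.439
  C         -0.6173   -0.6173    0.6173
  E           3.364     3.379     2.057
  solve Keq expr → x = 0.6173; check Q = 0.1809

Q₀ = 2180; Q > K (proceeds reverse)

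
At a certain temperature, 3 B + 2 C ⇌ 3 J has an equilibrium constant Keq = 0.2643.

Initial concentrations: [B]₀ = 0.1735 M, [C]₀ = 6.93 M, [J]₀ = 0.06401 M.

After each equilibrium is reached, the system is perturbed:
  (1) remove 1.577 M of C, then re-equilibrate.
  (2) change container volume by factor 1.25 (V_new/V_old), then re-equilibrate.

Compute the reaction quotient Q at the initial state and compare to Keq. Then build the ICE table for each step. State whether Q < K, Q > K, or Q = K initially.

Q₀ = 0.001046 vs Keq = 0.2643 ⇒ Q<K, forward
Step 1:
                    B           C           J
  Initial      0.1735        6.93     0.06401
  Change      -0.1019    -0.06794      0.1019
  Equil        0.0716       6.862      0.1659
  solve Keq expr → x = 0.03397; check Q = 0.2643
Then remove 1.577 M of C.
Step 2:
                    B           C           J
  Initial      0.0716       5.285      0.1659
  Change     0.008955     0.00597   -0.008955
  Equil       0.08055       5.291       0.157
  solve Keq expr → x = -0.002985; check Q = 0.2643
Then change container volume by factor 1.25 (V_new/V_old).
Step 3:
                    B           C           J
  Initial     0.06444       4.233      0.1256
  Change     0.006448    0.004299   -0.006448
  Equil       0.07089       4.237      0.1191
  solve Keq expr → x = -0.002149; check Q = 0.2643

Q₀ = 0.001046; Q < K (proceeds forward)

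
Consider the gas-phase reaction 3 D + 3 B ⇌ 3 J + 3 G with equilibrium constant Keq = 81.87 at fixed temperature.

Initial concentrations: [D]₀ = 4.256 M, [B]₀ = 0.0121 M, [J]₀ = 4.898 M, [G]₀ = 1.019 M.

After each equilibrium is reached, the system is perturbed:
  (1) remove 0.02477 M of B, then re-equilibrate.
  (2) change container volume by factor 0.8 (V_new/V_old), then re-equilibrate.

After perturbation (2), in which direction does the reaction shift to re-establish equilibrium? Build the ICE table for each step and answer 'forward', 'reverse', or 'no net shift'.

Q₀ = 9.1037e+05 vs Keq = 81.87 ⇒ Q>K, reverse
Step 1:
                  D         B         J         G
  init        4.256    0.0121     4.898     1.019
  Δ          0.1901    0.1901   -0.1901   -0.1901
  eq          4.446    0.2022     4.708    0.8289
  solve Keq expr → x = -0.06335; check Q = 81.87
Then remove 0.02477 M of B.
Step 2:
                  D         B         J         G
  init        4.446    0.1774     4.708    0.8289
  Δ         0.01863   0.01863  -0.01863  -0.01863
  eq          4.465     0.196     4.689    0.8103
  solve Keq expr → x = -0.006208; check Q = 81.87
Then change container volume by factor 0.8 (V_new/V_old).
Step 3:
                  D         B         J         G
  init        5.581     0.245     5.862     1.013
  Δ               0         0         0         0
  eq          5.581     0.245     5.862     1.013
  solve Keq expr → x = 0; check Q = 81.87

Direction: no net shift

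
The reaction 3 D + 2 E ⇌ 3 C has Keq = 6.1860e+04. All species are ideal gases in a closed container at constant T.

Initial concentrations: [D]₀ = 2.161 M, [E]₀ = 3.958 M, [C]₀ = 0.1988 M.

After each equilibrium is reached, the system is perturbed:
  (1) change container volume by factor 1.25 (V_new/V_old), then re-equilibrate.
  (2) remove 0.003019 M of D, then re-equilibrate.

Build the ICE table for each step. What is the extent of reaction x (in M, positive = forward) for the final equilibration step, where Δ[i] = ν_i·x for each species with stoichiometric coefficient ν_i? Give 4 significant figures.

x = -9.8454e-04 M

Q₀ = 4.9697e-05 vs Keq = 6.1860e+04 ⇒ Q<K, forward
Step 1:
                    D           E           C
  Initial       2.161       3.958      0.1988
  Change       -2.129       -1.42       2.129
  Equil       0.03163       2.538       2.328
  solve Keq expr → x = 0.7098; check Q = 6.1860e+04
Then change container volume by factor 1.25 (V_new/V_old).
Step 2:
                    D           E           C
  Initial     0.02531       2.031       1.863
  Change     0.003971    0.002648   -0.003971
  Equil       0.02928       2.033       1.859
  solve Keq expr → x = -0.001324; check Q = 6.1860e+04
Then remove 0.003019 M of D.
Step 3:
                    D           E           C
  Initial     0.02626       2.033       1.859
  Change     0.002954    0.001969   -0.002954
  Equil       0.02921       2.035       1.856
  solve Keq expr → x = -9.8454e-04; check Q = 6.1860e+04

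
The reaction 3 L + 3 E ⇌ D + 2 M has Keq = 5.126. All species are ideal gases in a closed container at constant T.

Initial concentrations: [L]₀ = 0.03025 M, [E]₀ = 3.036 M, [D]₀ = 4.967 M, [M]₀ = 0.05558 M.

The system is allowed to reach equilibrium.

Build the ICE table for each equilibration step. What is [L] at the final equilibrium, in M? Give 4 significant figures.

Q₀ = 19.81 vs Keq = 5.126 ⇒ Q>K, reverse
Step 1:
                    L           E           D           M
  Initial     0.03025       3.036       4.967     0.05558
  Change      0.01226     0.01226   -0.004087   -0.008173
  Equil       0.04251       3.048       4.963     0.04741
  solve Keq expr → x = -0.004087; check Q = 5.126

[L]_eq = 0.04251 M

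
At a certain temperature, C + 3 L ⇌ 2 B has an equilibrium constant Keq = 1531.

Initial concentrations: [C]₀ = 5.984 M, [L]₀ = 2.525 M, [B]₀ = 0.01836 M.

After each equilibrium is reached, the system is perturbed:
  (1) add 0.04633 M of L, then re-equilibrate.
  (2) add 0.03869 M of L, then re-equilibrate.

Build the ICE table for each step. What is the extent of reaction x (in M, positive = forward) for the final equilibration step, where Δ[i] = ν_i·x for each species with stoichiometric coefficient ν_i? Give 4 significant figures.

x = 0.01264 M

Q₀ = 3.4992e-06 vs Keq = 1531 ⇒ Q<K, forward
Step 1:
                    C           L           B
  I             5.984       2.525     0.01836
  C           -0.8183      -2.455       1.637
  E             5.166     0.07022       1.655
  solve Keq expr → x = 0.8183; check Q = 1531
Then add 0.04633 M of L.
Step 2:
                    C           L           B
  I             5.166      0.1166       1.655
  C          -0.01514    -0.04541     0.03027
  E             5.151     0.07115       1.685
  solve Keq expr → x = 0.01514; check Q = 1531
Then add 0.03869 M of L.
Step 3:
                    C           L           B
  I             5.151      0.1098       1.685
  C          -0.01264    -0.03792     0.02528
  E             5.138     0.07191        1.71
  solve Keq expr → x = 0.01264; check Q = 1531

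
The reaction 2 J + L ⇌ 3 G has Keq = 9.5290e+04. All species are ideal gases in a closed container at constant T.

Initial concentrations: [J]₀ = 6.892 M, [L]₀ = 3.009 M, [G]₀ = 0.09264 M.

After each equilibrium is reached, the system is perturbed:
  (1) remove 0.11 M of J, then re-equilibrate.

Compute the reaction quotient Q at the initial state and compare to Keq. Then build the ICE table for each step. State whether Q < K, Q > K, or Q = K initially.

Q₀ = 5.5627e-06; Q < K (proceeds forward)

Q₀ = 5.5627e-06 vs Keq = 9.5290e+04 ⇒ Q<K, forward
Step 1:
                  J         L         G
  Initial     6.892     3.009   0.09264
  Change     -5.998    -2.999     8.997
  Equil      0.8937  0.009868      9.09
  solve Keq expr → x = 2.999; check Q = 9.5290e+04
Then remove 0.11 M of J.
Step 2:
                  J         L         G
  Initial    0.7837  0.009868      9.09
  Change   0.005503  0.002752 -0.008255
  Equil      0.7892   0.01262     9.082
  solve Keq expr → x = -0.002752; check Q = 9.5290e+04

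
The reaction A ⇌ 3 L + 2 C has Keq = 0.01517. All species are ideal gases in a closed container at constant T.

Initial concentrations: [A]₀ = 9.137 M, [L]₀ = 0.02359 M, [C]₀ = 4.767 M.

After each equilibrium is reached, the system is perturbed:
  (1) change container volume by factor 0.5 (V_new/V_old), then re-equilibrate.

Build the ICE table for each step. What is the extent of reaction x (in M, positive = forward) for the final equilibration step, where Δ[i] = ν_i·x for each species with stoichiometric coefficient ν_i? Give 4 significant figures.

x = -0.07174 M

Q₀ = 3.2649e-05 vs Keq = 0.01517 ⇒ Q<K, forward
Step 1:
                   A          L          C
  Initial      9.137    0.02359      4.767
  Change    -0.05206     0.1562     0.1041
  Equil        9.085     0.1798      4.871
  solve Keq expr → x = 0.05206; check Q = 0.01517
Then change container volume by factor 0.5 (V_new/V_old).
Step 2:
                   A          L          C
  Initial      18.17     0.3595      9.742
  Change     0.07174    -0.2152    -0.1435
  Equil        18.24     0.1443      9.599
  solve Keq expr → x = -0.07174; check Q = 0.01517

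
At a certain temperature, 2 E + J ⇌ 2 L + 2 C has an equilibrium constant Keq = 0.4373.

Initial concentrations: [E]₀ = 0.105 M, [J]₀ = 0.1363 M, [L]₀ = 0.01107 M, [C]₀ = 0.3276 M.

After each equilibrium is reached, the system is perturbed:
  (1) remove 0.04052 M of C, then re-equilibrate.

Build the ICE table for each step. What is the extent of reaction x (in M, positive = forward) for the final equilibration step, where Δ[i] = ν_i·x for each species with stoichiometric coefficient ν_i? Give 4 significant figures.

Q₀ = 0.008752 vs Keq = 0.4373 ⇒ Q<K, forward
Step 1:
                  E         J         L         C
  Initial     0.105    0.1363   0.01107    0.3276
  Change   -0.03388  -0.01694   0.03388   0.03388
  Equil     0.07112    0.1194   0.04495    0.3615
  solve Keq expr → x = 0.01694; check Q = 0.4373
Then remove 0.04052 M of C.
Step 2:
                  E         J         L         C
  Initial   0.07112    0.1194   0.04495     0.321
  Change  -0.002891 -0.001445  0.002891  0.002891
  Equil     0.06823    0.1179   0.04784    0.3239
  solve Keq expr → x = 0.001445; check Q = 0.4373

x = 0.001445 M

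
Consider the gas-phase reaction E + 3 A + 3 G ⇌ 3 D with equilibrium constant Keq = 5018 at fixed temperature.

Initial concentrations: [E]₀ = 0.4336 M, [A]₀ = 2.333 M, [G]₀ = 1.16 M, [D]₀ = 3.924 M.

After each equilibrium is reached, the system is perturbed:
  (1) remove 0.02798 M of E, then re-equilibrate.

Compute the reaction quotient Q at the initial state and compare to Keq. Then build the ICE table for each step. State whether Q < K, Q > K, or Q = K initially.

Q₀ = 7.03; Q < K (proceeds forward)

Q₀ = 7.03 vs Keq = 5018 ⇒ Q<K, forward
Step 1:
                   E          A          G          D
  init        0.4336      2.333       1.16      3.924
  Δ           -0.274    -0.8219    -0.8219     0.8219
  eq          0.1596      1.511     0.3381      4.746
  solve Keq expr → x = 0.274; check Q = 5018
Then remove 0.02798 M of E.
Step 2:
                   E          A          G          D
  init        0.1317      1.511     0.3381      4.746
  Δ         0.004657    0.01397    0.01397   -0.01397
  eq          0.1363      1.525     0.3521      4.732
  solve Keq expr → x = -0.004657; check Q = 5018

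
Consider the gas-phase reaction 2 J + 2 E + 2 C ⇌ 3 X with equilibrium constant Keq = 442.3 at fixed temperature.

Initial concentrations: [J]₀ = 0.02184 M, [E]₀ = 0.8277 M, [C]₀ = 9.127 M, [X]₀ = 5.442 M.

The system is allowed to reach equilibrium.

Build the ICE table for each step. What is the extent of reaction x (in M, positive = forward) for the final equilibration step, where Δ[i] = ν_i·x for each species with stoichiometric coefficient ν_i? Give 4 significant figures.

x = -0.02569 M

Q₀ = 5921 vs Keq = 442.3 ⇒ Q>K, reverse
Step 1:
                  J         E         C         X
  init      0.02184    0.8277     9.127     5.442
  Δ         0.05139   0.05139   0.05139  -0.07708
  eq        0.07323    0.8791     9.178     5.365
  solve Keq expr → x = -0.02569; check Q = 442.3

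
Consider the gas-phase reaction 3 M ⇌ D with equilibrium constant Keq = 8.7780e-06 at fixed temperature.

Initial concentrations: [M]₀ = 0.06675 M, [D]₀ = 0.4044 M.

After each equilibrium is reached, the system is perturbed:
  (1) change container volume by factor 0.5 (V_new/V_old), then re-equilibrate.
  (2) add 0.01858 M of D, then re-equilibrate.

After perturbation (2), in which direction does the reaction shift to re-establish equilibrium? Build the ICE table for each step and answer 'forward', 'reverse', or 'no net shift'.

Direction: reverse

Q₀ = 1360 vs Keq = 8.7780e-06 ⇒ Q>K, reverse
Step 1:
                   M          D
  init       0.06675     0.4044
  Δ            1.213    -0.4044
  eq            1.28 1.8404e-05
  solve Keq expr → x = -0.4044; check Q = 8.7780e-06
Then change container volume by factor 0.5 (V_new/V_old).
Step 2:
                   M          D
  init          2.56 3.6809e-05
  Δ       -3.3111e-04 1.1037e-04
  eq           2.559 1.4718e-04
  solve Keq expr → x = 1.1037e-04; check Q = 8.7780e-06
Then add 0.01858 M of D.
Step 3:
                   M          D
  init         2.559    0.01873
  Δ          0.05571   -0.01857
  eq           2.615 1.5700e-04
  solve Keq expr → x = -0.01857; check Q = 8.7780e-06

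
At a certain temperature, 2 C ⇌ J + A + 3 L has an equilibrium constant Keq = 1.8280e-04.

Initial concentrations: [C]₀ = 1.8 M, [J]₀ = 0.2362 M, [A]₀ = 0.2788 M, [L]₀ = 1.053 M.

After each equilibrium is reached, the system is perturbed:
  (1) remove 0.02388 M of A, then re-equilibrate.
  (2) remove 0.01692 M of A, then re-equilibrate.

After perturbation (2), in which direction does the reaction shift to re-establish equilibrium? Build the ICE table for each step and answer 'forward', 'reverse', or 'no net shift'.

Q₀ = 0.02373 vs Keq = 1.8280e-04 ⇒ Q>K, reverse
Step 1:
                    C           J           A           L
  init            1.8      0.2362      0.2788       1.053
  Δ            0.3545     -0.1772     -0.1772     -0.5317
  eq            2.154     0.05897      0.1016      0.5213
  solve Keq expr → x = -0.1772; check Q = 1.8280e-04
Then remove 0.02388 M of A.
Step 2:
                    C           J           A           L
  init          2.154     0.05897     0.07769      0.5213
  Δ          -0.01129    0.005646    0.005646     0.01694
  eq            2.143     0.06461     0.08333      0.5382
  solve Keq expr → x = 0.005646; check Q = 1.8280e-04
Then remove 0.01692 M of A.
Step 3:
                    C           J           A           L
  init          2.143     0.06461     0.06641      0.5382
  Δ         -0.009485    0.004743    0.004743     0.01423
  eq            2.134     0.06936     0.07116      0.5525
  solve Keq expr → x = 0.004743; check Q = 1.8280e-04

Direction: forward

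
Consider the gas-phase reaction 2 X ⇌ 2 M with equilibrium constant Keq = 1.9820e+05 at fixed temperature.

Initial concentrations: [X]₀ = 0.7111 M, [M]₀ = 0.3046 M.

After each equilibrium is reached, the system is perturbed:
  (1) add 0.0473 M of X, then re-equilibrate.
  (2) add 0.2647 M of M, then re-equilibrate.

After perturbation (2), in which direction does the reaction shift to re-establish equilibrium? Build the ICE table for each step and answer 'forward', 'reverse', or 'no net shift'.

Direction: reverse

Q₀ = 0.1835 vs Keq = 1.9820e+05 ⇒ Q<K, forward
Step 1:
                  X         M
  I          0.7111    0.3046
  C         -0.7088    0.7088
  E        0.002276     1.013
  solve Keq expr → x = 0.3544; check Q = 1.9820e+05
Then add 0.0473 M of X.
Step 2:
                  X         M
  I         0.04958     1.013
  C        -0.04719   0.04719
  E        0.002382     1.061
  solve Keq expr → x = 0.0236; check Q = 1.9820e+05
Then add 0.2647 M of M.
Step 3:
                  X         M
  I        0.002382     1.325
  C       5.9324e-04 -5.9324e-04
  E        0.002976     1.325
  solve Keq expr → x = -2.9662e-04; check Q = 1.9820e+05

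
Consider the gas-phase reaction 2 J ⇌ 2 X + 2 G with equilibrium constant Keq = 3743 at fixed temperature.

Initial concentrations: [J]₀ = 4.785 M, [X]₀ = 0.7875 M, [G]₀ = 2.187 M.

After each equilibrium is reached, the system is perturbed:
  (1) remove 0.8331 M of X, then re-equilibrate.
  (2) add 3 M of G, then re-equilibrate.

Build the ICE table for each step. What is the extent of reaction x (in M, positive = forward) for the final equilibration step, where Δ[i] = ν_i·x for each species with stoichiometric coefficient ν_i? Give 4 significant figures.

Q₀ = 0.1295 vs Keq = 3743 ⇒ Q<K, forward
Step 1:
                    J           X           G
  I             4.785      0.7875       2.187
  C            -4.254       4.254       4.254
  E            0.5308       5.042       6.441
  solve Keq expr → x = 2.127; check Q = 3743
Then remove 0.8331 M of X.
Step 2:
                    J           X           G
  I            0.5308       4.209       6.441
  C          -0.07463     0.07463     0.07463
  E            0.4562       4.283       6.516
  solve Keq expr → x = 0.03731; check Q = 3743
Then add 3 M of G.
Step 3:
                    J           X           G
  I            0.4562       4.283       9.516
  C            0.1718     -0.1718     -0.1718
  E            0.6279       4.111       9.344
  solve Keq expr → x = -0.08589; check Q = 3743

x = -0.08589 M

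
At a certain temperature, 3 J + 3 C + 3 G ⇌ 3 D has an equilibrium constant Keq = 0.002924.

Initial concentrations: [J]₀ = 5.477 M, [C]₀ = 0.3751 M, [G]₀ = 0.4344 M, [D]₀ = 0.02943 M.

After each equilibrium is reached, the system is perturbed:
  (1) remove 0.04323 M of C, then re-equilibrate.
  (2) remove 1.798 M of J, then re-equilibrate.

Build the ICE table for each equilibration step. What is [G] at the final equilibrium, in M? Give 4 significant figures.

[G]_eq = 0.4013 M

Q₀ = 3.5862e-05 vs Keq = 0.002924 ⇒ Q<K, forward
Step 1:
                    J           C           G           D
  I             5.477      0.3751      0.4344     0.02943
  C          -0.06126    -0.06126    -0.06126     0.06126
  E             5.416      0.3138      0.3731     0.09069
  solve Keq expr → x = 0.02042; check Q = 0.002924
Then remove 0.04323 M of C.
Step 2:
                    J           C           G           D
  I             5.416      0.2706      0.3731     0.09069
  C          0.008218    0.008218    0.008218   -0.008218
  E             5.424      0.2788      0.3814     0.08247
  solve Keq expr → x = -0.002739; check Q = 0.002924
Then remove 1.798 M of J.
Step 3:
                    J           C           G           D
  I             3.626      0.2788      0.3814     0.08247
  C           0.01996     0.01996     0.01996    -0.01996
  E             3.646      0.2988      0.4013     0.06251
  solve Keq expr → x = -0.006653; check Q = 0.002924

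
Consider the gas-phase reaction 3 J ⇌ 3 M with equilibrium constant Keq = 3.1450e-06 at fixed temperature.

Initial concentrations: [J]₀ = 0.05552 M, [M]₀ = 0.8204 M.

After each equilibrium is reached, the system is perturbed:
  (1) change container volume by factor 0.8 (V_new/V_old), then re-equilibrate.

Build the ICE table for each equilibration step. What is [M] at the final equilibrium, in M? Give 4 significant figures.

[M]_eq = 0.01581 M

Q₀ = 3226 vs Keq = 3.1450e-06 ⇒ Q>K, reverse
Step 1:
                    J           M
  I           0.05552      0.8204
  C            0.8078     -0.8078
  E            0.8633     0.01265
  solve Keq expr → x = -0.2693; check Q = 3.1450e-06
Then change container volume by factor 0.8 (V_new/V_old).
Step 2:
                    J           M
  I             1.079     0.01581
  C                 0           0
  E             1.079     0.01581
  solve Keq expr → x = 0; check Q = 3.1450e-06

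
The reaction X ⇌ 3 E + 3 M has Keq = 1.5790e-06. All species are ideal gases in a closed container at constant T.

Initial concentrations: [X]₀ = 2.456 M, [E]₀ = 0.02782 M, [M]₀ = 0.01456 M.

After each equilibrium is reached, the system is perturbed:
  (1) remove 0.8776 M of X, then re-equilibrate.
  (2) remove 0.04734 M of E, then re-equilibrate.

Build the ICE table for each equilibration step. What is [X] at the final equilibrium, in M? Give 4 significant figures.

[X]_eq = 1.539 M

Q₀ = 2.7060e-11 vs Keq = 1.5790e-06 ⇒ Q<K, forward
Step 1:
                   X          E          M
  Initial      2.456    0.02782    0.01456
  Change    -0.03468      0.104      0.104
  Equil        2.421     0.1319     0.1186
  solve Keq expr → x = 0.03468; check Q = 1.5790e-06
Then remove 0.8776 M of X.
Step 2:
                   X          E          M
  Initial      1.544     0.1319     0.1186
  Change    0.002996  -0.008987  -0.008987
  Equil        1.547     0.1229     0.1096
  solve Keq expr → x = -0.002996; check Q = 1.5790e-06
Then remove 0.04734 M of E.
Step 3:
                   X          E          M
  Initial      1.547    0.07553     0.1096
  Change   -0.008208    0.02462    0.02462
  Equil        1.539     0.1001     0.1342
  solve Keq expr → x = 0.008208; check Q = 1.5790e-06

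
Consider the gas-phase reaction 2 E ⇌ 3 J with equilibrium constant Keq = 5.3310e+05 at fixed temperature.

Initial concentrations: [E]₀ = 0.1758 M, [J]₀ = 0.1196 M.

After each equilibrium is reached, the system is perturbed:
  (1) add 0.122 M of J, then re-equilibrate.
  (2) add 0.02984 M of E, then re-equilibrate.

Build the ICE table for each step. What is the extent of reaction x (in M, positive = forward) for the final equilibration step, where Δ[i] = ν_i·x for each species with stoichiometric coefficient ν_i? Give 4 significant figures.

x = 0.01489 M

Q₀ = 0.05535 vs Keq = 5.3310e+05 ⇒ Q<K, forward
Step 1:
                    E           J
  init         0.1758      0.1196
  Δ           -0.1755      0.2632
  eq       3.2440e-04      0.3828
  solve Keq expr → x = 0.08774; check Q = 5.3310e+05
Then add 0.122 M of J.
Step 2:
                    E           J
  init     3.2440e-04      0.5048
  Δ        1.6648e-04 -2.4972e-04
  eq       4.9087e-04      0.5046
  solve Keq expr → x = -8.3238e-05; check Q = 5.3310e+05
Then add 0.02984 M of E.
Step 3:
                    E           J
  init        0.03033      0.5046
  Δ          -0.02977     0.04466
  eq       5.5747e-04      0.5492
  solve Keq expr → x = 0.01489; check Q = 5.3310e+05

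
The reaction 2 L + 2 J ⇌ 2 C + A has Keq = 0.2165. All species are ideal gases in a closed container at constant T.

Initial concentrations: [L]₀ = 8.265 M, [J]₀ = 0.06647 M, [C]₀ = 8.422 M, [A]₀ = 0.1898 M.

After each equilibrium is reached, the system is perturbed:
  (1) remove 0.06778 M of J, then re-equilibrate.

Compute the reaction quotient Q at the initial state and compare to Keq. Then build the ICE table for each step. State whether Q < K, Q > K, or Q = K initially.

Q₀ = 44.61; Q > K (proceeds reverse)

Q₀ = 44.61 vs Keq = 0.2165 ⇒ Q>K, reverse
Step 1:
                  L         J         C         A
  Initial     8.265   0.06647     8.422    0.1898
  Change     0.3107    0.3107   -0.3107   -0.1554
  Equil       8.576    0.3772     8.111   0.03443
  solve Keq expr → x = -0.1554; check Q = 0.2165
Then remove 0.06778 M of J.
Step 2:
                  L         J         C         A
  Initial     8.576    0.3094     8.111   0.03443
  Change     0.0169    0.0169   -0.0169 -0.008452
  Equil       8.593    0.3263     8.094   0.02598
  solve Keq expr → x = -0.008452; check Q = 0.2165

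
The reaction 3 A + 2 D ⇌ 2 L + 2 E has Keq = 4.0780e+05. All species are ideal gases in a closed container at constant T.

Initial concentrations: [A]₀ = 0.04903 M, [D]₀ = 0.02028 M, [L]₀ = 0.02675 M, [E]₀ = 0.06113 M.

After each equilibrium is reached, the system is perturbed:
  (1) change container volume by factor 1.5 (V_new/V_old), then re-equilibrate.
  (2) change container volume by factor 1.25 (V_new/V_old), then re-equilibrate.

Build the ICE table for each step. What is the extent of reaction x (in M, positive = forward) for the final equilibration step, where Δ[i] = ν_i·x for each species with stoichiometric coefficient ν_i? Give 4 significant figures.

Q₀ = 55.16 vs Keq = 4.0780e+05 ⇒ Q<K, forward
Step 1:
                  A         D         L         E
  Initial   0.04903   0.02028   0.02675   0.06113
  Change    -0.0277  -0.01847   0.01847   0.01847
  Equil     0.02133   0.00181   0.04522    0.0796
  solve Keq expr → x = 0.009235; check Q = 4.0780e+05
Then change container volume by factor 1.5 (V_new/V_old).
Step 2:
                  A         D         L         E
  Initial   0.01422  0.001207   0.03015   0.05307
  Change  3.1247e-04 2.0832e-04 -2.0832e-04 -2.0832e-04
  Equil     0.01453  0.001415   0.02994   0.05286
  solve Keq expr → x = -1.0416e-04; check Q = 4.0780e+05
Then change container volume by factor 1.25 (V_new/V_old).
Step 3:
                  A         D         L         E
  Initial   0.01162  0.001132   0.02395   0.04229
  Change  1.5159e-04 1.0106e-04 -1.0106e-04 -1.0106e-04
  Equil     0.01177  0.001233   0.02385   0.04219
  solve Keq expr → x = -5.0531e-05; check Q = 4.0780e+05

x = -5.0531e-05 M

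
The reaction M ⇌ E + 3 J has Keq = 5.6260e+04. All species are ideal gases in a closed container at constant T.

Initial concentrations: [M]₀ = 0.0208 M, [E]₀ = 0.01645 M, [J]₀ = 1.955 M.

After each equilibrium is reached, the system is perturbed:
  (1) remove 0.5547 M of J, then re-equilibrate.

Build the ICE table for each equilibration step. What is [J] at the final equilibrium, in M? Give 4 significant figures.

[J]_eq = 1.463 M

Q₀ = 5.909 vs Keq = 5.6260e+04 ⇒ Q<K, forward
Step 1:
                  M         E         J
  Initial    0.0208   0.01645     1.955
  Change   -0.02079   0.02079   0.06238
  Equil   5.4354e-06   0.03724     2.017
  solve Keq expr → x = 0.02079; check Q = 5.6260e+04
Then remove 0.5547 M of J.
Step 2:
                  M         E         J
  Initial 5.4354e-06   0.03724     1.463
  Change  -3.3635e-06 3.3635e-06 1.0090e-05
  Equil   2.0719e-06   0.03725     1.463
  solve Keq expr → x = 3.3635e-06; check Q = 5.6260e+04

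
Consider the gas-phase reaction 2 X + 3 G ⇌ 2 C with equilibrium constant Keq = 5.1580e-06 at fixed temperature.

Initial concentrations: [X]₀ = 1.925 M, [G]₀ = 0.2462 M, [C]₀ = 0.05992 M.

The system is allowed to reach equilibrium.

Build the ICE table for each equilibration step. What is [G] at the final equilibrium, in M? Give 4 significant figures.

Q₀ = 0.06493 vs Keq = 5.1580e-06 ⇒ Q>K, reverse
Step 1:
                    X           G           C
  I             1.925      0.2462     0.05992
  C           0.05905     0.08857    -0.05905
  E             1.984      0.3348  8.7280e-04
  solve Keq expr → x = -0.02952; check Q = 5.1580e-06

[G]_eq = 0.3348 M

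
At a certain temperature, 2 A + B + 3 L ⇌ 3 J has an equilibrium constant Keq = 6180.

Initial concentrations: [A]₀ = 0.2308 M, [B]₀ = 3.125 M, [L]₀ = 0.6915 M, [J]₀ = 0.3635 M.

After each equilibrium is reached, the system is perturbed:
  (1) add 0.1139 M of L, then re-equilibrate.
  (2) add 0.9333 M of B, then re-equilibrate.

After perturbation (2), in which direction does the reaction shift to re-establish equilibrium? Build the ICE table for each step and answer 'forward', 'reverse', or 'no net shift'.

Q₀ = 0.8726 vs Keq = 6180 ⇒ Q<K, forward
Step 1:
                   A          B          L          J
  I           0.2308      3.125     0.6915     0.3635
  C          -0.2126    -0.1063     -0.319      0.319
  E          0.01815      3.019     0.3725     0.6825
  solve Keq expr → x = 0.1063; check Q = 6180
Then add 0.1139 M of L.
Step 2:
                   A          B          L          J
  I          0.01815      3.019     0.4864     0.6825
  C        -0.005444  -0.002722  -0.008166   0.008166
  E          0.01271      3.016     0.4783     0.6906
  solve Keq expr → x = 0.002722; check Q = 6180
Then add 0.9333 M of B.
Step 3:
                   A          B          L          J
  I          0.01271      3.949     0.4783     0.6906
  C        -0.001471 -7.3548e-04  -0.002206   0.002206
  E          0.01124      3.949     0.4761     0.6928
  solve Keq expr → x = 7.3548e-04; check Q = 6180

Direction: forward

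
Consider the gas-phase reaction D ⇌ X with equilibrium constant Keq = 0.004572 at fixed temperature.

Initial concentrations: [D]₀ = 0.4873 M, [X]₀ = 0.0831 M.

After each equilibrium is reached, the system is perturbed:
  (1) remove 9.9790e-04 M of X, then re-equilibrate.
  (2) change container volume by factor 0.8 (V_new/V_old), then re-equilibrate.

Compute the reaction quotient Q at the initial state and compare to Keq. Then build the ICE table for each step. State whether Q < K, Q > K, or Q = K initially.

Q₀ = 0.1705 vs Keq = 0.004572 ⇒ Q>K, reverse
Step 1:
                   D          X
  Initial     0.4873     0.0831
  Change      0.0805    -0.0805
  Equil       0.5678   0.002596
  solve Keq expr → x = -0.0805; check Q = 0.004572
Then remove 9.9790e-04 M of X.
Step 2:
                   D          X
  Initial     0.5678   0.001598
  Change  -9.9336e-04 9.9336e-04
  Equil       0.5668   0.002591
  solve Keq expr → x = 9.9336e-04; check Q = 0.004572
Then change container volume by factor 0.8 (V_new/V_old).
Step 3:
                   D          X
  Initial     0.7085   0.003239
  Change           0          0
  Equil       0.7085   0.003239
  solve Keq expr → x = 0; check Q = 0.004572

Q₀ = 0.1705; Q > K (proceeds reverse)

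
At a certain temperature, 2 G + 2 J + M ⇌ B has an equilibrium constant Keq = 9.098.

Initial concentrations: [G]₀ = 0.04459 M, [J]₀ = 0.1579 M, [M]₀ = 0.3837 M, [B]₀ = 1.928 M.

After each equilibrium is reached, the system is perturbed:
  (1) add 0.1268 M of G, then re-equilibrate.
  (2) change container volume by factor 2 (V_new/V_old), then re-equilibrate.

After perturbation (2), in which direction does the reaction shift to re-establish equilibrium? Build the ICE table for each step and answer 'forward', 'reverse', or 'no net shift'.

Direction: reverse

Q₀ = 1.0136e+05 vs Keq = 9.098 ⇒ Q>K, reverse
Step 1:
                    G           J           M           B
  I           0.04459      0.1579      0.3837       1.928
  C            0.6137      0.6137      0.3069     -0.3069
  E            0.6583      0.7716      0.6906       1.621
  solve Keq expr → x = -0.3069; check Q = 9.098
Then add 0.1268 M of G.
Step 2:
                    G           J           M           B
  I            0.7851      0.7716      0.6906       1.621
  C          -0.05526    -0.05526    -0.02763     0.02763
  E            0.7299      0.7164      0.6629       1.649
  solve Keq expr → x = 0.02763; check Q = 9.098
Then change container volume by factor 2 (V_new/V_old).
Step 3:
                    G           J           M           B
  I            0.3649      0.3582      0.3315      0.8244
  C            0.2726      0.2726      0.1363     -0.1363
  E            0.6375      0.6308      0.4678      0.6881
  solve Keq expr → x = -0.1363; check Q = 9.098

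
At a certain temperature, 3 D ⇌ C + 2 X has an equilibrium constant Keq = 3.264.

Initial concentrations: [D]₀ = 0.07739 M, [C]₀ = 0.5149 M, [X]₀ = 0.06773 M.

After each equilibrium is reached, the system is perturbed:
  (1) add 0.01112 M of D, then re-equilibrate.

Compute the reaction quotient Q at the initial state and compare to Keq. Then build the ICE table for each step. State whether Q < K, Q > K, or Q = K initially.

Q₀ = 5.096 vs Keq = 3.264 ⇒ Q>K, reverse
Step 1:
                   D          C          X
  I          0.07739     0.5149    0.06773
  C         0.007671  -0.002557  -0.005114
  E          0.08506     0.5123    0.06262
  solve Keq expr → x = -0.002557; check Q = 3.264
Then add 0.01112 M of D.
Step 2:
                   D          C          X
  I          0.09618     0.5123    0.06262
  C        -0.006882   0.002294   0.004588
  E           0.0893     0.5146     0.0672
  solve Keq expr → x = 0.002294; check Q = 3.264

Q₀ = 5.096; Q > K (proceeds reverse)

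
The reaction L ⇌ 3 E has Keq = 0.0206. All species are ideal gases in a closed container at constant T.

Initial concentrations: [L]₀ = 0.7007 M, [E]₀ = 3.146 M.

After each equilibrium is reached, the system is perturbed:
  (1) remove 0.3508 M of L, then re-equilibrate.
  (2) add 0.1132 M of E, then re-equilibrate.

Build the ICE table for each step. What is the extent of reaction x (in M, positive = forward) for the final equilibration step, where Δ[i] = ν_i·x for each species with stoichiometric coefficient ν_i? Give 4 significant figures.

x = -0.0368 M

Q₀ = 44.44 vs Keq = 0.0206 ⇒ Q>K, reverse
Step 1:
                    L           E
  init         0.7007       3.146
  Δ            0.9409      -2.823
  eq            1.642      0.3234
  solve Keq expr → x = -0.9409; check Q = 0.0206
Then remove 0.3508 M of L.
Step 2:
                    L           E
  init          1.291      0.3234
  Δ          0.008094    -0.02428
  eq            1.299      0.2991
  solve Keq expr → x = -0.008094; check Q = 0.0206
Then add 0.1132 M of E.
Step 3:
                    L           E
  init          1.299      0.4123
  Δ            0.0368     -0.1104
  eq            1.336      0.3019
  solve Keq expr → x = -0.0368; check Q = 0.0206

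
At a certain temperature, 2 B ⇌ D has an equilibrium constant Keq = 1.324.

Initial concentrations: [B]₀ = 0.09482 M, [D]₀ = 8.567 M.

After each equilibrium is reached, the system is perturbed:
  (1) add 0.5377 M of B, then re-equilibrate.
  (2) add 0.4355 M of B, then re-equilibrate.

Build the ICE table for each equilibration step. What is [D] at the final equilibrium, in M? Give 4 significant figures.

Q₀ = 952.9 vs Keq = 1.324 ⇒ Q>K, reverse
Step 1:
                  B         D
  Initial   0.09482     8.567
  Change      2.274    -1.137
  Equil       2.369      7.43
  solve Keq expr → x = -1.137; check Q = 1.324
Then add 0.5377 M of B.
Step 2:
                  B         D
  Initial     2.907      7.43
  Change    -0.4983    0.2492
  Equil       2.408     7.679
  solve Keq expr → x = 0.2492; check Q = 1.324
Then add 0.4355 M of B.
Step 3:
                  B         D
  Initial     2.844     7.679
  Change     -0.404     0.202
  Equil        2.44     7.881
  solve Keq expr → x = 0.202; check Q = 1.324

[D]_eq = 7.881 M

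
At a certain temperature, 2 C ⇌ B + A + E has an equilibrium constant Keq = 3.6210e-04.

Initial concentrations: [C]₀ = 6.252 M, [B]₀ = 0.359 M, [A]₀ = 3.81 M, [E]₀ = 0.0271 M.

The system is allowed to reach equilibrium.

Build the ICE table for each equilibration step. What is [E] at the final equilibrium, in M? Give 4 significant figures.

[E]_eq = 0.01099 M

Q₀ = 9.4831e-04 vs Keq = 3.6210e-04 ⇒ Q>K, reverse
Step 1:
                    C           B           A           E
  Initial       6.252       0.359        3.81      0.0271
  Change      0.03222    -0.01611    -0.01611    -0.01611
  Equil         6.284      0.3429       3.794     0.01099
  solve Keq expr → x = -0.01611; check Q = 3.6210e-04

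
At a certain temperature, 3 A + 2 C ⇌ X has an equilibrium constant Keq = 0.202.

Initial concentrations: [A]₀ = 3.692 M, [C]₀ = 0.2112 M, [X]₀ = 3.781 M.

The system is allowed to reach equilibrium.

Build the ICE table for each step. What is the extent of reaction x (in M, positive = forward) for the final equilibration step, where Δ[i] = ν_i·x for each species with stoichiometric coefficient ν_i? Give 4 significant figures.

Q₀ = 1.684 vs Keq = 0.202 ⇒ Q>K, reverse
Step 1:
                  A         C         X
  I           3.692    0.2112     3.781
  C          0.4405    0.2937   -0.1468
  E           4.133    0.5049     3.634
  solve Keq expr → x = -0.1468; check Q = 0.202

x = -0.1468 M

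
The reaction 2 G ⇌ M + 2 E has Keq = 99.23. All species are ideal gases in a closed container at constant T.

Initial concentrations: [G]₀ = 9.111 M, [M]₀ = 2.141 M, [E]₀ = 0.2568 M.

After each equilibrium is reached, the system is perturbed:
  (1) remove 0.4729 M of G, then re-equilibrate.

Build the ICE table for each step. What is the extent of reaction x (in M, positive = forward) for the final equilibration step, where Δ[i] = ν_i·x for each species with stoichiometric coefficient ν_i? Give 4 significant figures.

x = -0.1795 M

Q₀ = 0.001701 vs Keq = 99.23 ⇒ Q<K, forward
Step 1:
                  G         M         E
  Initial     9.111     2.141    0.2568
  Change     -7.289     3.644     7.289
  Equil       1.822     5.785     7.546
  solve Keq expr → x = 3.644; check Q = 99.23
Then remove 0.4729 M of G.
Step 2:
                  G         M         E
  Initial     1.349     5.785     7.546
  Change     0.3591   -0.1795   -0.3591
  Equil       1.708     5.606     7.187
  solve Keq expr → x = -0.1795; check Q = 99.23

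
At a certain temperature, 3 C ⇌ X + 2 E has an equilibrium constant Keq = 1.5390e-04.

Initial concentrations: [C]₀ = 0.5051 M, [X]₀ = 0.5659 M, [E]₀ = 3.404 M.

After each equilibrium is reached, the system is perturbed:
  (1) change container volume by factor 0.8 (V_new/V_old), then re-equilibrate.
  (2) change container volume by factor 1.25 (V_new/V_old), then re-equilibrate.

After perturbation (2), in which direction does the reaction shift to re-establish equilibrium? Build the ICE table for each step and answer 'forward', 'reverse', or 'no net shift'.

Q₀ = 50.88 vs Keq = 1.5390e-04 ⇒ Q>K, reverse
Step 1:
                  C         X         E
  init       0.5051    0.5659     3.404
  Δ           1.697   -0.5656    -1.131
  eq          2.202 3.1803e-04     2.273
  solve Keq expr → x = -0.5656; check Q = 1.5390e-04
Then change container volume by factor 0.8 (V_new/V_old).
Step 2:
                  C         X         E
  init        2.752 3.9753e-04     2.841
  Δ               0         0         0
  eq          2.752 3.9753e-04     2.841
  solve Keq expr → x = 0; check Q = 1.5390e-04
Then change container volume by factor 1.25 (V_new/V_old).
Step 3:
                  C         X         E
  init        2.202 3.1803e-04     2.273
  Δ               0         0         0
  eq          2.202 3.1803e-04     2.273
  solve Keq expr → x = 0; check Q = 1.5390e-04

Direction: no net shift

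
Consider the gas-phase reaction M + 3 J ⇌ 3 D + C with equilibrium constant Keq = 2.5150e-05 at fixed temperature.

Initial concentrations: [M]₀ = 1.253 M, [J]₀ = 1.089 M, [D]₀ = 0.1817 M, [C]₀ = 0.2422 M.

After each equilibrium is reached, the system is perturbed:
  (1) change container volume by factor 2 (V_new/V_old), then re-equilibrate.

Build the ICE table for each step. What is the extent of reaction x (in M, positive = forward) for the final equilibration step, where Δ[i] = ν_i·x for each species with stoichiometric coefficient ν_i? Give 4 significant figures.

x = 0 M

Q₀ = 8.9785e-04 vs Keq = 2.5150e-05 ⇒ Q>K, reverse
Step 1:
                  M         J         D         C
  Initial     1.253     1.089    0.1817    0.2422
  Change    0.03877    0.1163   -0.1163  -0.03877
  Equil       1.292     1.205   0.06539    0.2034
  solve Keq expr → x = -0.03877; check Q = 2.5150e-05
Then change container volume by factor 2 (V_new/V_old).
Step 2:
                  M         J         D         C
  Initial    0.6459    0.6027    0.0327    0.1017
  Change          0         0         0         0
  Equil      0.6459    0.6027    0.0327    0.1017
  solve Keq expr → x = 0; check Q = 2.5150e-05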